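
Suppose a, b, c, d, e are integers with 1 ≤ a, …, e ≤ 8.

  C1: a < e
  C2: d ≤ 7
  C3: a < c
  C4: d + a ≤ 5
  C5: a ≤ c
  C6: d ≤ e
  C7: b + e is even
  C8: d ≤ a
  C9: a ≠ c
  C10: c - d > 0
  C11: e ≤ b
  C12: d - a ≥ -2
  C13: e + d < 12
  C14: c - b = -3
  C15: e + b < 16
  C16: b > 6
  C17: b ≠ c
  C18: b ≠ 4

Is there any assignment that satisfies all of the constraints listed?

Satisfiable

Setting (a, b, c, d, e) = (2, 7, 4, 2, 7) satisfies everything: constraint 4: d + a = 4; constraint 10: c - d = 2, and the others follow.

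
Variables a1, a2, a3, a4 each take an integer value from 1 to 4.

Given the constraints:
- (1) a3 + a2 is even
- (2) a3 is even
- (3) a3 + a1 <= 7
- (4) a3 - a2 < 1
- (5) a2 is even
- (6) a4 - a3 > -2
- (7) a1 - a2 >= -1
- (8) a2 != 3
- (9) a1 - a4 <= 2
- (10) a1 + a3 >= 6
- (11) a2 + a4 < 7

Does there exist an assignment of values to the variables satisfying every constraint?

One satisfying assignment is a1 = 4, a2 = 4, a3 = 2, a4 = 2.
For the less obvious constraints — constraint 3: a3 + a1 = 6; constraint 4: a3 - a2 = -2; constraint 6: a4 - a3 = 0 — and the others hold by inspection.

Satisfiable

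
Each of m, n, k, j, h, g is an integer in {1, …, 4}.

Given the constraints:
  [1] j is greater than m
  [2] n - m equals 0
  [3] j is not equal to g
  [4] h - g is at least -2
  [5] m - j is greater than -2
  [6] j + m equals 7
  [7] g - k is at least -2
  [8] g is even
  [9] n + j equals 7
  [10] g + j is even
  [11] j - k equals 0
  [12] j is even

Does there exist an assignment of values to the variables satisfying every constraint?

Satisfiable

Try m = 3, n = 3, k = 4, j = 4, h = 1, g = 2.
Check constraint 2: n - m = 0; constraint 4: h - g = -1. The remaining constraints are straightforward to verify.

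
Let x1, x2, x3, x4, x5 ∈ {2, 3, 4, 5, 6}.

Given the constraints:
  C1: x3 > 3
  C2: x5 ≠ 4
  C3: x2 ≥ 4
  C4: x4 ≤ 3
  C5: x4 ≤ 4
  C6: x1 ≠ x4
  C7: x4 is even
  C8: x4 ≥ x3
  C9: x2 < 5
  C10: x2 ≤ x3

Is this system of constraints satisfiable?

From constraints 3 and 10: x3 ≥ x2 and x2 ≥ 4, so x3 ≥ 4. From constraints 4 and 8: x3 ≤ x4 and x4 ≤ 3, so x3 ≤ 3. But 3 < 4, so no value of x3 works.

Unsatisfiable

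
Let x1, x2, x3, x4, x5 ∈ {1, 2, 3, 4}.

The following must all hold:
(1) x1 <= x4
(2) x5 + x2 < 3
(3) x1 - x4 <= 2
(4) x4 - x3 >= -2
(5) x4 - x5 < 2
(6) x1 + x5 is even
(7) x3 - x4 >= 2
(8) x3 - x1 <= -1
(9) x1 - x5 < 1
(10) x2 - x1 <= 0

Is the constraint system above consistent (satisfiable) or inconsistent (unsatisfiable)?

Unsatisfiable

Constraints 3, 7, and 8 give x4 − x1 ≥ -2, x1 − x3 ≥ 1, x3 − x4 ≥ 2.
Adding all 3 inequalities: the left sides telescope to 0, and the right sides sum to (-2) + 1 + 2 = 1. So 0 ≥ 1, which is false.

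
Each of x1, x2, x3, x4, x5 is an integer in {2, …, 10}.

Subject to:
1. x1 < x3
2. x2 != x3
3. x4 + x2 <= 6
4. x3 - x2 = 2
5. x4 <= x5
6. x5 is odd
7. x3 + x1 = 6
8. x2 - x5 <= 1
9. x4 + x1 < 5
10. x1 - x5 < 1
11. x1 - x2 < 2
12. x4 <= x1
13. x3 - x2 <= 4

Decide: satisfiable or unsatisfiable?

Satisfiable

Take x1 = 2, x2 = 2, x3 = 4, x4 = 2, x5 = 3. Then constraint 3: x4 + x2 = 4; constraint 4: x3 - x2 = 2, and every other listed constraint is also met.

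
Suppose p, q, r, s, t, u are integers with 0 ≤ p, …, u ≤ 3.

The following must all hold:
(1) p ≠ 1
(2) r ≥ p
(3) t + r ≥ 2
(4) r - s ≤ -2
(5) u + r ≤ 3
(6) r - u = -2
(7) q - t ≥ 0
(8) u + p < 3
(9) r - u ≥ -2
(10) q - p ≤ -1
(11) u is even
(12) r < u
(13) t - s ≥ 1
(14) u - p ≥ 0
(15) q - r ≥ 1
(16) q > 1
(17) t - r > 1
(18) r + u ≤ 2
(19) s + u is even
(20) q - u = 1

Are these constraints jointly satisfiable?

Constraints 4, 7, 9, 10, 13, and 14 give t − s ≥ 1, s − r ≥ 2, r − u ≥ -2, u − p ≥ 0, p − q ≥ 1, q − t ≥ 0.
Adding all 6 inequalities: the left sides telescope to 0, and the right sides sum to 1 + 2 + (-2) + 0 + 1 + 0 = 2. So 0 ≥ 2, which is false.

Unsatisfiable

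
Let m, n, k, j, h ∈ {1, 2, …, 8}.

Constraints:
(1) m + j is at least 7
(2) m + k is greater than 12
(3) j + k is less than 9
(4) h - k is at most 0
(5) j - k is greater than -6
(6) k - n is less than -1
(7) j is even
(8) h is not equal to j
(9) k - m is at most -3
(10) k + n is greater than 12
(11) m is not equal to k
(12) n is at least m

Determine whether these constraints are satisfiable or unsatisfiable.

Setting (m, n, k, j, h) = (8, 8, 5, 2, 4) satisfies everything: constraint 1: m + j = 10; constraint 2: m + k = 13; constraint 3: j + k = 7, and the others follow.

Satisfiable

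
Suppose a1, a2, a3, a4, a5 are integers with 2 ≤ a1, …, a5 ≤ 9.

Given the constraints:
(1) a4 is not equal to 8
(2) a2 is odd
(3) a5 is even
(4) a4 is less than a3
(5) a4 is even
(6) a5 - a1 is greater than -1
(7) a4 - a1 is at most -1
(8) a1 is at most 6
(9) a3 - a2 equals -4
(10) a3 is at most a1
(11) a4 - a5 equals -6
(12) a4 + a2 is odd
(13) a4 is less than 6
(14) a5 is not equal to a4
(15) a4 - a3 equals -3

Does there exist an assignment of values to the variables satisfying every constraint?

Satisfiable

The assignment a1 = 6, a2 = 9, a3 = 5, a4 = 2, a5 = 8 works:
  constraint 6 holds since a5 - a1 = 2.
  constraint 7 holds since a4 - a1 = -4.
  constraint 9 holds since a3 - a2 = -4.
The rest check out directly.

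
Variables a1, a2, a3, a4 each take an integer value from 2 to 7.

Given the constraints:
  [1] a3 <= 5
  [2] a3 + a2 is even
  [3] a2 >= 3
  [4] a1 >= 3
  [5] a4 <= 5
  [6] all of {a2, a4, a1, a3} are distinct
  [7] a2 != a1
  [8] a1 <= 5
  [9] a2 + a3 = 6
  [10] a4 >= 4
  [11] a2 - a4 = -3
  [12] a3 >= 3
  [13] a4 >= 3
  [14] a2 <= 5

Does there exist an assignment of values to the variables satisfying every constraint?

Constraints 1, 3, 4, 5, 8, 12, 13, and 14 confine each of a2, a4, a1, a3 to the 3 values {3, …, 5}.
Constraint 6 requires all 4 of them to be distinct, but only 3 values are available — impossible by the pigeonhole principle.

Unsatisfiable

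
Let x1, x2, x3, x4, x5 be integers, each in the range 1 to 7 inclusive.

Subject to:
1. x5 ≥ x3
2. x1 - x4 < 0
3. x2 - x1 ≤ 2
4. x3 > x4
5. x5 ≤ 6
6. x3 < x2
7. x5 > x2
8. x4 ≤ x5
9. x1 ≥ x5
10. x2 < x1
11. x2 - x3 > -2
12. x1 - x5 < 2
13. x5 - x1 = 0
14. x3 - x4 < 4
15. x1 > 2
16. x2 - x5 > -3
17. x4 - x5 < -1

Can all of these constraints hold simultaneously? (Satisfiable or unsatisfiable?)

Unsatisfiable

Constraints 2, 4, 6, 7, and 9 give x3 < x2, x2 < x5, x5 ≤ x1, x1 < x4, x4 < x3. Chaining: x3 < x2 < x5 ≤ x1 < x4 < x3, which forces x3 < x3 — impossible.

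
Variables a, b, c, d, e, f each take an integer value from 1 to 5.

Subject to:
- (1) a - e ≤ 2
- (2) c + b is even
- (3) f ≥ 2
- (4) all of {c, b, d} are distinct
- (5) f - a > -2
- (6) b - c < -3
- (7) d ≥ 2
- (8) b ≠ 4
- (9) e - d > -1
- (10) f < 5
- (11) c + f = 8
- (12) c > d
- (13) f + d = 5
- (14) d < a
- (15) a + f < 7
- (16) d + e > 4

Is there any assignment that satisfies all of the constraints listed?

One satisfying assignment is a = 3, b = 1, c = 5, d = 2, e = 4, f = 3.
For the less obvious constraints — constraint 1: a - e = -1; constraint 5: f - a = 0; constraint 6: b - c = -4 — and the others hold by inspection.

Satisfiable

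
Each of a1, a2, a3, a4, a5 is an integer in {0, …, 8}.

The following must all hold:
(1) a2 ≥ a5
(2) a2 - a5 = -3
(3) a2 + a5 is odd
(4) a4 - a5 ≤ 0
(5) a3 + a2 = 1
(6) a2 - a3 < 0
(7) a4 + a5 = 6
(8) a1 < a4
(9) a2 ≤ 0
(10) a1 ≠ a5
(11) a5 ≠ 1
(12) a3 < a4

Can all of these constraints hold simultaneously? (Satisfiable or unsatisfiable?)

Constraints 1, 4, 6, and 12 give a5 ≤ a2, a2 < a3, a3 < a4, a4 ≤ a5. Chaining: a5 ≤ a2 < a3 < a4 ≤ a5, which forces a5 < a5 — impossible.

Unsatisfiable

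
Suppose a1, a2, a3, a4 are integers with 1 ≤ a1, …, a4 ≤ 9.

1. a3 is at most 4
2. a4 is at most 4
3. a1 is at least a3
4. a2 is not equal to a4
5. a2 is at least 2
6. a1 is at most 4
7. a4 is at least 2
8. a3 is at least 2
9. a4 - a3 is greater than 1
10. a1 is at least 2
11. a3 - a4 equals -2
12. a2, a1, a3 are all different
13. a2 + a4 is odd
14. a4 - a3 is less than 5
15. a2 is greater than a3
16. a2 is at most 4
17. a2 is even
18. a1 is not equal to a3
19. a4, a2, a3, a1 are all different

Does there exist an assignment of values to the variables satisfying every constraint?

Constraints 1, 2, 5, 6, 7, 8, 10, and 16 confine each of a4, a2, a3, a1 to the 3 values {2, …, 4}.
Constraint 19 requires all 4 of them to be distinct, but only 3 values are available — impossible by the pigeonhole principle.

Unsatisfiable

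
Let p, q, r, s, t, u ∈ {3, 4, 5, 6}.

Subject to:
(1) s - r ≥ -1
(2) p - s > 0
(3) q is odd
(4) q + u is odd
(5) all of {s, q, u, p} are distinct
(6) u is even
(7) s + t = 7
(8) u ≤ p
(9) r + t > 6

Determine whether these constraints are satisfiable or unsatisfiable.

Take p = 6, q = 5, r = 4, s = 3, t = 4, u = 4. Then constraint 1: s - r = -1; constraint 2: p - s = 3; constraint 7: s + t = 7, and every other listed constraint is also met.

Satisfiable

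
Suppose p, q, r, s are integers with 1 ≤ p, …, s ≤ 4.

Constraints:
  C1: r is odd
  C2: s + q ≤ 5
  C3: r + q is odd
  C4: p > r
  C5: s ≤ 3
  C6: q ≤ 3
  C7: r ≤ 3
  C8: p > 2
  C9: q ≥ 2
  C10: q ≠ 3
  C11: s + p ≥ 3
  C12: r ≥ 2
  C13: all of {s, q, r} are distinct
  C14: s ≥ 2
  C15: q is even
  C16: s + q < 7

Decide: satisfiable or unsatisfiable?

Constraints 5, 6, 7, 9, 12, and 14 confine each of s, q, r to the 2 values {2, 3}.
Constraint 13 requires all 3 of them to be distinct, but only 2 values are available — impossible by the pigeonhole principle.

Unsatisfiable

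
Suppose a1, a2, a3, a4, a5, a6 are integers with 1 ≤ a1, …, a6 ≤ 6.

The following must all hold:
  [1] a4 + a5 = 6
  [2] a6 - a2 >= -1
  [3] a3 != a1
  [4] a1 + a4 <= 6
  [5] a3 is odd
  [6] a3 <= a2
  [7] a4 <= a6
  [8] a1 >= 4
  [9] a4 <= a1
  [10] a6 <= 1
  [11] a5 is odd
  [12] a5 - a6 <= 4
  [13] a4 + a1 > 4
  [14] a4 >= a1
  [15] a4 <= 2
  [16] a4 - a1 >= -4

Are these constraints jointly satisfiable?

From constraints 8 and 14: a4 ≥ a1 and a1 ≥ 4, so a4 ≥ 4. From constraints 7 and 10: a4 ≤ a6 and a6 ≤ 1, so a4 ≤ 1. But 1 < 4, so no value of a4 works.

Unsatisfiable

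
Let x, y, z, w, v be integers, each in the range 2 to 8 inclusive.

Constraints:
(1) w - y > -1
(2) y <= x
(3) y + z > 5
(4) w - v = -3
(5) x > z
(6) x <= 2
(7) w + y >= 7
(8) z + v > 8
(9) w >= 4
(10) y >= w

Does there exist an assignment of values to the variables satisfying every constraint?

Unsatisfiable

From constraints 9 and 10: y ≥ w and w ≥ 4, so y ≥ 4. From constraints 2 and 6: y ≤ x and x ≤ 2, so y ≤ 2. But 2 < 4, so no value of y works.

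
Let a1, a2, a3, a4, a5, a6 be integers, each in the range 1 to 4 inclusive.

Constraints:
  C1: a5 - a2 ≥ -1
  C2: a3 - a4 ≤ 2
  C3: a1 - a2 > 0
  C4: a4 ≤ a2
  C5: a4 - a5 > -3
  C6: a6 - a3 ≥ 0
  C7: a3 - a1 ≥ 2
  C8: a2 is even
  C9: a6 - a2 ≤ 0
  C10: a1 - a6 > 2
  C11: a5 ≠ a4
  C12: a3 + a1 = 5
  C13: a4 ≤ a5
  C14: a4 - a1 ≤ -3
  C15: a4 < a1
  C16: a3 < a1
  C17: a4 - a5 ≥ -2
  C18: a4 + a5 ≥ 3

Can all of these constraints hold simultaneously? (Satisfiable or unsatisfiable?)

Constraints 1, 6, 7, 9, 14, and 17 give a4 − a5 ≥ -2, a5 − a2 ≥ -1, a2 − a6 ≥ 0, a6 − a3 ≥ 0, a3 − a1 ≥ 2, a1 − a4 ≥ 3.
Adding all 6 inequalities: the left sides telescope to 0, and the right sides sum to (-2) + (-1) + 0 + 0 + 2 + 3 = 2. So 0 ≥ 2, which is false.

Unsatisfiable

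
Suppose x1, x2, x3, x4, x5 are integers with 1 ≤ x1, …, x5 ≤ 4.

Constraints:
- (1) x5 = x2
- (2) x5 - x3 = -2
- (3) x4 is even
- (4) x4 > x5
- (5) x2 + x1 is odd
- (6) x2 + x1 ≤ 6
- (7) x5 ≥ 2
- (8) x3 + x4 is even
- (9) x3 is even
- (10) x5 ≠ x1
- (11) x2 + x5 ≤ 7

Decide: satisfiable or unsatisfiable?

Try x1 = 1, x2 = 2, x3 = 4, x4 = 4, x5 = 2.
Check constraint 2: x5 - x3 = -2; constraint 6: x2 + x1 = 3; constraint 11: x2 + x5 = 4. The remaining constraints are straightforward to verify.

Satisfiable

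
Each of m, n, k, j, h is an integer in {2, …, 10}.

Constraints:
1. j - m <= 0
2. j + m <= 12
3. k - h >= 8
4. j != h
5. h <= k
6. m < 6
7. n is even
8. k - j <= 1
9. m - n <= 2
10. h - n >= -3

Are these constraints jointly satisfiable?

Constraints 1, 3, 8, 9, and 10 give h − n ≥ -3, n − m ≥ -2, m − j ≥ 0, j − k ≥ -1, k − h ≥ 8.
Adding all 5 inequalities: the left sides telescope to 0, and the right sides sum to (-3) + (-2) + 0 + (-1) + 8 = 2. So 0 ≥ 2, which is false.

Unsatisfiable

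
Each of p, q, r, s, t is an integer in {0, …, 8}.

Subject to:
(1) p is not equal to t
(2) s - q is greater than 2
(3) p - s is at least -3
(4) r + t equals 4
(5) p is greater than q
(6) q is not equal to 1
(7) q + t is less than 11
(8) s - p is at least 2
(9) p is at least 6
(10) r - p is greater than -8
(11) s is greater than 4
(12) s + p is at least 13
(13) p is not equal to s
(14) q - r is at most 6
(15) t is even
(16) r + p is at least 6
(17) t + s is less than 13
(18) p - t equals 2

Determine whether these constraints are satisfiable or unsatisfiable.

Satisfiable

One satisfying assignment is p = 6, q = 5, r = 0, s = 8, t = 4.
For the less obvious constraints — constraint 2: s - q = 3; constraint 3: p - s = -2; constraint 4: r + t = 4 — and the others hold by inspection.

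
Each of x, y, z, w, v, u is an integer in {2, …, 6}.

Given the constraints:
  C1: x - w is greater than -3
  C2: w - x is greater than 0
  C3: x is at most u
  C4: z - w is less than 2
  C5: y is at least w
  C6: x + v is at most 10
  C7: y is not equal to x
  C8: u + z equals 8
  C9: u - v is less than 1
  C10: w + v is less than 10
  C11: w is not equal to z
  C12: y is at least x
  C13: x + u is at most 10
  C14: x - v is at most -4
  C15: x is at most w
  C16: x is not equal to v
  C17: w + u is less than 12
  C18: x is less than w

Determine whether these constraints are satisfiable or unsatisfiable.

Satisfiable

Take x = 2, y = 6, z = 2, w = 3, v = 6, u = 6. Then constraint 1: x - w = -1; constraint 2: w - x = 1, and every other listed constraint is also met.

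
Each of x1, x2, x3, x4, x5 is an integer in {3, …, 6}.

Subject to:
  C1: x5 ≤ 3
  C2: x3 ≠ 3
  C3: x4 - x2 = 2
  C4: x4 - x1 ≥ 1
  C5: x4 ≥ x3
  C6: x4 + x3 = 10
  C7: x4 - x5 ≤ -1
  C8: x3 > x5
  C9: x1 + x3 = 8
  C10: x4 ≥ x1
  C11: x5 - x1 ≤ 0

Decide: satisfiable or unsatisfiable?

Unsatisfiable

Constraints 4, 7, and 11 give x4 − x1 ≥ 1, x1 − x5 ≥ 0, x5 − x4 ≥ 1.
Adding all 3 inequalities: the left sides telescope to 0, and the right sides sum to 1 + 0 + 1 = 2. So 0 ≥ 2, which is false.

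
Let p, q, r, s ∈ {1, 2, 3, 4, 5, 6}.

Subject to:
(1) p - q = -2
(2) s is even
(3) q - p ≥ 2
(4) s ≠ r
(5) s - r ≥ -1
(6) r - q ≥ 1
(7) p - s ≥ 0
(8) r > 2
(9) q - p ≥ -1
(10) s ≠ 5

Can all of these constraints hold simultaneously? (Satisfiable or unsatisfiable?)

Unsatisfiable

Constraints 3, 5, 6, and 7 give q − p ≥ 2, p − s ≥ 0, s − r ≥ -1, r − q ≥ 1.
Adding all 4 inequalities: the left sides telescope to 0, and the right sides sum to 2 + 0 + (-1) + 1 = 2. So 0 ≥ 2, which is false.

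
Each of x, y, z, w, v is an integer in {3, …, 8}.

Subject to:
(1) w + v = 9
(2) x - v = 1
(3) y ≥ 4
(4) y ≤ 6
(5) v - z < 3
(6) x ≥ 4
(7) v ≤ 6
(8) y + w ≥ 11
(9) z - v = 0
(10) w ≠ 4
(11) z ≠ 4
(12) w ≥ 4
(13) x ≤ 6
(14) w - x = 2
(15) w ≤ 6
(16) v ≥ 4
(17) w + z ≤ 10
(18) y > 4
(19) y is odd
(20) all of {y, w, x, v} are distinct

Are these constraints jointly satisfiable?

Constraints 3, 4, 6, 7, 12, 13, 15, and 16 confine each of y, w, x, v to the 3 values {4, …, 6}.
Constraint 20 requires all 4 of them to be distinct, but only 3 values are available — impossible by the pigeonhole principle.

Unsatisfiable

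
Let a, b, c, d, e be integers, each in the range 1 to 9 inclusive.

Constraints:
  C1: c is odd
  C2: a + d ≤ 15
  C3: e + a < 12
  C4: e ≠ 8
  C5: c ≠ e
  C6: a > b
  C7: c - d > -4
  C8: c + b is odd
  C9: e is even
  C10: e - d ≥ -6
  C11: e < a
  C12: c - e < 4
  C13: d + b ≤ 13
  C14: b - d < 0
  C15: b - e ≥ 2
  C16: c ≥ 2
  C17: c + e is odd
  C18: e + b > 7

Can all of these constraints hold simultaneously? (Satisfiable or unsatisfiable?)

Try a = 7, b = 6, c = 5, d = 7, e = 2.
Check constraint 2: a + d = 14; constraint 3: e + a = 9. The remaining constraints are straightforward to verify.

Satisfiable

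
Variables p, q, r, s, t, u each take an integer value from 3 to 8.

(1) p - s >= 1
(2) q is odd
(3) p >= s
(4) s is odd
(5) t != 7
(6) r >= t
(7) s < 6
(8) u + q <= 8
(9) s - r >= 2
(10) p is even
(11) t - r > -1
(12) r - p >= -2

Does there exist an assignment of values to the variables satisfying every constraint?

Unsatisfiable

Constraints 1, 9, and 12 give p − s ≥ 1, s − r ≥ 2, r − p ≥ -2.
Adding all 3 inequalities: the left sides telescope to 0, and the right sides sum to 1 + 2 + (-2) = 1. So 0 ≥ 1, which is false.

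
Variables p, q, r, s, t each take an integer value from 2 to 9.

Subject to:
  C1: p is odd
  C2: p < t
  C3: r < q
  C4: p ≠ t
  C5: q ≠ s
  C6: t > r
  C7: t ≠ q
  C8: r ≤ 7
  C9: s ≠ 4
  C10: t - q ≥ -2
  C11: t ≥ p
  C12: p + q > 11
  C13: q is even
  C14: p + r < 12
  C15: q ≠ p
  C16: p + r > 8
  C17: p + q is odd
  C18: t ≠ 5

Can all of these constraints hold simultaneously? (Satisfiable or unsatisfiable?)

Take p = 5, q = 8, r = 6, s = 9, t = 9. Then constraint 10: t - q = 1; constraint 12: p + q = 13; constraint 14: p + r = 11, and every other listed constraint is also met.

Satisfiable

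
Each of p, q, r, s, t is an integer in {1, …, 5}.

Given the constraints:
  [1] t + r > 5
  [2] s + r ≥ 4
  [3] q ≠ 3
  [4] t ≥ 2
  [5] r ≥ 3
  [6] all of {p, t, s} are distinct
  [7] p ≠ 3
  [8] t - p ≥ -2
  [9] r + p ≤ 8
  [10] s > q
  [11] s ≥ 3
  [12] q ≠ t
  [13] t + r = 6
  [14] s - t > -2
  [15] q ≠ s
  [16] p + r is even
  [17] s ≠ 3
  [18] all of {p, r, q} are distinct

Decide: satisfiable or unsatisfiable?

Satisfiable

The assignment p = 5, q = 2, r = 3, s = 4, t = 3 works:
  constraint 1 holds since t + r = 6.
  constraint 2 holds since s + r = 7.
  constraint 8 holds since t - p = -2.
The rest check out directly.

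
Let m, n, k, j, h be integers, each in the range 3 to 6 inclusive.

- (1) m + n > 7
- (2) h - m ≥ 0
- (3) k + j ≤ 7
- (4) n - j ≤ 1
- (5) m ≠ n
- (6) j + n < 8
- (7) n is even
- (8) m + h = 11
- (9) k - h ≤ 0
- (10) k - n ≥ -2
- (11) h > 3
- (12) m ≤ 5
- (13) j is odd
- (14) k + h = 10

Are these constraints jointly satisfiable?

Satisfiable

One satisfying assignment is m = 5, n = 4, k = 4, j = 3, h = 6.
For the less obvious constraints — constraint 1: m + n = 9; constraint 2: h - m = 1; constraint 3: k + j = 7 — and the others hold by inspection.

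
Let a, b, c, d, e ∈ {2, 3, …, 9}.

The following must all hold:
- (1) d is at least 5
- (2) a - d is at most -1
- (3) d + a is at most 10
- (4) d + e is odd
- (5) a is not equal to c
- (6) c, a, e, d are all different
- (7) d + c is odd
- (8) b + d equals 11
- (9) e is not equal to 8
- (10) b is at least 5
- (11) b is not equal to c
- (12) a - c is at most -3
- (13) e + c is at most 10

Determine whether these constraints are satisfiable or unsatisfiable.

Satisfiable

Setting (a, b, c, d, e) = (4, 5, 7, 6, 3) satisfies everything: constraint 2: a - d = -2; constraint 3: d + a = 10, and the others follow.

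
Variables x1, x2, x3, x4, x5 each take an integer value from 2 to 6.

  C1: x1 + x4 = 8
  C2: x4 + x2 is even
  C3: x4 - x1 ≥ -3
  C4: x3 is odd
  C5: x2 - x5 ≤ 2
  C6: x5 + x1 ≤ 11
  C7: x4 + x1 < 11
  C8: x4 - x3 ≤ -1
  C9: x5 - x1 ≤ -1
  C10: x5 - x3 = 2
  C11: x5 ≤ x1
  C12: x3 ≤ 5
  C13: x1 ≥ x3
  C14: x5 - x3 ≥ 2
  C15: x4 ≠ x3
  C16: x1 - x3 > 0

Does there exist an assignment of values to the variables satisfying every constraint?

Unsatisfiable

Constraints 3, 8, 9, and 14 give x3 − x4 ≥ 1, x4 − x1 ≥ -3, x1 − x5 ≥ 1, x5 − x3 ≥ 2.
Adding all 4 inequalities: the left sides telescope to 0, and the right sides sum to 1 + (-3) + 1 + 2 = 1. So 0 ≥ 1, which is false.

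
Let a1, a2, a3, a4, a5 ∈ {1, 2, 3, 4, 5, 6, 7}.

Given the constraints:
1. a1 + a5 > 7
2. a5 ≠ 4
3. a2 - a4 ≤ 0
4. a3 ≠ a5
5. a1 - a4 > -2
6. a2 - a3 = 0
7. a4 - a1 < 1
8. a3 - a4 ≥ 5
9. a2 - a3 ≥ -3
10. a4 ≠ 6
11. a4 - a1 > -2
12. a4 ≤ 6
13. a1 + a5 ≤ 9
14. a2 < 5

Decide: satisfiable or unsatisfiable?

Constraints 3, 8, and 9 give a2 − a3 ≥ -3, a3 − a4 ≥ 5, a4 − a2 ≥ 0.
Adding all 3 inequalities: the left sides telescope to 0, and the right sides sum to (-3) + 5 + 0 = 2. So 0 ≥ 2, which is false.

Unsatisfiable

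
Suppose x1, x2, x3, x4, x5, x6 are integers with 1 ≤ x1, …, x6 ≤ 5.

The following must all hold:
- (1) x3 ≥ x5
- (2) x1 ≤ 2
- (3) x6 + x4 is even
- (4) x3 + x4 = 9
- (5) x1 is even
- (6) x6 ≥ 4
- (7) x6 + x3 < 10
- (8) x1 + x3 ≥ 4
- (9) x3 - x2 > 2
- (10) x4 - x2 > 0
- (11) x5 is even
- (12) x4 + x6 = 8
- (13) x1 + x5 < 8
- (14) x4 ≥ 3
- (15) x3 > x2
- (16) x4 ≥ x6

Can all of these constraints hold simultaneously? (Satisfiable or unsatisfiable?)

The assignment x1 = 2, x2 = 1, x3 = 5, x4 = 4, x5 = 4, x6 = 4 works:
  constraint 4 holds since x3 + x4 = 9.
  constraint 7 holds since x6 + x3 = 9.
  constraint 8 holds since x1 + x3 = 7.
The rest check out directly.

Satisfiable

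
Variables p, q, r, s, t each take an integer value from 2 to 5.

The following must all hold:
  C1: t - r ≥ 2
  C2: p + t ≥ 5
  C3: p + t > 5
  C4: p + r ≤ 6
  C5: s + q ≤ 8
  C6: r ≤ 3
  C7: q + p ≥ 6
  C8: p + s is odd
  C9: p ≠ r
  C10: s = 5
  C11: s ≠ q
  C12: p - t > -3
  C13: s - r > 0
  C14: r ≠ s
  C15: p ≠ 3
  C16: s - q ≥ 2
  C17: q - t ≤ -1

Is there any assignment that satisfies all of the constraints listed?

Satisfiable

Setting (p, q, r, s, t) = (4, 2, 2, 5, 4) satisfies everything: constraint 1: t - r = 2; constraint 2: p + t = 8; constraint 3: p + t = 8, and the others follow.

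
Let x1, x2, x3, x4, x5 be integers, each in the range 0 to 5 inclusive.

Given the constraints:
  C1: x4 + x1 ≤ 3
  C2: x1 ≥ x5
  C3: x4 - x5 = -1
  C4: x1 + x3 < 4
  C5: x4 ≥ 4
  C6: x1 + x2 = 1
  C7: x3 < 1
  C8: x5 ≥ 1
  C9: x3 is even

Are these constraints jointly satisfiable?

Unsatisfiable

From constraint 5: x4 ≥ 4. From constraints 2 and 8: x1 ≥ x5 ≥ 1. Hence x4 + x1 ≥ 5. But constraint 1 requires x4 + x1 ≤ 3, and 3 < 5. Contradiction.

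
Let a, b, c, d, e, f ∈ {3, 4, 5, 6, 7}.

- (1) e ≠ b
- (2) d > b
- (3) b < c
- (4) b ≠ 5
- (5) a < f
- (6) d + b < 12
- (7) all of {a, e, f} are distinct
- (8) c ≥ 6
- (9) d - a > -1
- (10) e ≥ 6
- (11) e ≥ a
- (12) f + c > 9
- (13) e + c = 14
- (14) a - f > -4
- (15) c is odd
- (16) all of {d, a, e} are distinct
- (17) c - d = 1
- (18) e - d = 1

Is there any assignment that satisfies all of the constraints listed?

The assignment a = 4, b = 3, c = 7, d = 6, e = 7, f = 5 works:
  constraint 6 holds since d + b = 9.
  constraint 9 holds since d - a = 2.
  constraint 12 holds since f + c = 12.
The rest check out directly.

Satisfiable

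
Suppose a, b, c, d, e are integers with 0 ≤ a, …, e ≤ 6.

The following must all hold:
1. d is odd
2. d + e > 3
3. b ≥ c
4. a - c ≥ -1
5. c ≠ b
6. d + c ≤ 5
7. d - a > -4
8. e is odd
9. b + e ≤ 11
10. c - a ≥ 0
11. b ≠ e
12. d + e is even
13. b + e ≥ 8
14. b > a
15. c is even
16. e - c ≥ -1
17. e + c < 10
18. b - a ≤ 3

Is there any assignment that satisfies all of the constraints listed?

Satisfiable

The assignment a = 3, b = 5, c = 4, d = 1, e = 3 works:
  constraint 2 holds since d + e = 4.
  constraint 4 holds since a - c = -1.
The rest check out directly.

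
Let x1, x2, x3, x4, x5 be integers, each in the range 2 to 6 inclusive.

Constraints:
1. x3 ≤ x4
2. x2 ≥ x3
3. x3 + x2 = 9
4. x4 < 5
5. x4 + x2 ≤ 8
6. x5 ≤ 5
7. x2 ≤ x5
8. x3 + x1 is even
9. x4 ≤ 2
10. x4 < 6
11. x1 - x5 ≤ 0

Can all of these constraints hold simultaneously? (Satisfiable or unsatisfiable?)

Unsatisfiable

From constraints 1 and 9: x3 ≤ x4 ≤ 2. From constraints 6 and 7: x2 ≤ x5 ≤ 5. Hence x3 + x2 ≤ 7. But constraint 3 requires x3 + x2 = 9, and 9 > 7. Contradiction.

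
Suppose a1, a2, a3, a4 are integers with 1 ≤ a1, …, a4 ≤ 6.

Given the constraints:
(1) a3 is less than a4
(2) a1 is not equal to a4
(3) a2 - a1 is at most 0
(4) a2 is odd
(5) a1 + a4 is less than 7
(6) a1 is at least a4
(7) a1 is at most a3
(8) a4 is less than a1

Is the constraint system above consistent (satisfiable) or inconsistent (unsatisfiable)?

Constraints 1, 7, and 8 give a4 < a1, a1 ≤ a3, a3 < a4. Chaining: a4 < a1 ≤ a3 < a4, which forces a4 < a4 — impossible.

Unsatisfiable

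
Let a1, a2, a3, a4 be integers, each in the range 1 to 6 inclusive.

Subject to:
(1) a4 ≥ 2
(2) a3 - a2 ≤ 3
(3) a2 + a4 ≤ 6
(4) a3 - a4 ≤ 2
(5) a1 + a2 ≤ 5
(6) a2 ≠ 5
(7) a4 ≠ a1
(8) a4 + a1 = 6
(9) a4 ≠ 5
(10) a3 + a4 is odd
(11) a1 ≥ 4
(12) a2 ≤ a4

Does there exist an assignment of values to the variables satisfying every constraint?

Satisfiable

One satisfying assignment is a1 = 4, a2 = 1, a3 = 1, a4 = 2.
For the less obvious constraints — constraint 2: a3 - a2 = 0; constraint 3: a2 + a4 = 3; constraint 4: a3 - a4 = -1 — and the others hold by inspection.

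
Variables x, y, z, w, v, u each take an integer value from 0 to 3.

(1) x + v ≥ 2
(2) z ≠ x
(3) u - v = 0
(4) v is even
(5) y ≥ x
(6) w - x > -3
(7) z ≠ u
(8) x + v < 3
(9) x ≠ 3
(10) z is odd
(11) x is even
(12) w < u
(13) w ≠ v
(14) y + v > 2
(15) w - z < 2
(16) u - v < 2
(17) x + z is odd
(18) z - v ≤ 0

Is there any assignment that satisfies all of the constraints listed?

Satisfiable

The assignment x = 0, y = 2, z = 1, w = 0, v = 2, u = 2 works:
  constraint 1 holds since x + v = 2.
  constraint 3 holds since u - v = 0.
The rest check out directly.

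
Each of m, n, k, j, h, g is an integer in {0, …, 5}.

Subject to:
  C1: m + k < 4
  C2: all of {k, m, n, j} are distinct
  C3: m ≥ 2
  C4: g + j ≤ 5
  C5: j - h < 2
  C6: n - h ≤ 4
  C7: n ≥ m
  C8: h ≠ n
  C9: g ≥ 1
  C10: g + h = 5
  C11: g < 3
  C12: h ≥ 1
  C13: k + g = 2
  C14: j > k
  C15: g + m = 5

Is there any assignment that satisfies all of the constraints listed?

Setting (m, n, k, j, h, g) = (3, 5, 0, 2, 3, 2) satisfies everything: constraint 1: m + k = 3; constraint 4: g + j = 4; constraint 5: j - h = -1, and the others follow.

Satisfiable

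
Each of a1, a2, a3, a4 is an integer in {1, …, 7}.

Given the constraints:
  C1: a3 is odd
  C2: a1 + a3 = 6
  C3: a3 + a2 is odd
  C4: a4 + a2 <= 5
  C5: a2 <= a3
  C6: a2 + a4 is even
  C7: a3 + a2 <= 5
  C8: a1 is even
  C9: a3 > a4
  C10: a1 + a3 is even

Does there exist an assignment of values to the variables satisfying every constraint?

Unsatisfiable

Constraint 8 makes a1 even and constraint 1 makes a3 odd, so a1 + a3 must be odd. Constraint 10 says a1 + a3 is even — contradiction.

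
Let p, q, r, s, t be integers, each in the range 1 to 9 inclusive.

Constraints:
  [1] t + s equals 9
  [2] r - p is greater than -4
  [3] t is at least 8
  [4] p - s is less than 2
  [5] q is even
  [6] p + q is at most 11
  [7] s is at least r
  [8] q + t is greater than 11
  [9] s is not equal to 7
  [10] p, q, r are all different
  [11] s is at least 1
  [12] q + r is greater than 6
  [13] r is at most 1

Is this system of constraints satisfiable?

Satisfiable

Setting (p, q, r, s, t) = (2, 6, 1, 1, 8) satisfies everything: constraint 1: t + s = 9; constraint 2: r - p = -1; constraint 4: p - s = 1, and the others follow.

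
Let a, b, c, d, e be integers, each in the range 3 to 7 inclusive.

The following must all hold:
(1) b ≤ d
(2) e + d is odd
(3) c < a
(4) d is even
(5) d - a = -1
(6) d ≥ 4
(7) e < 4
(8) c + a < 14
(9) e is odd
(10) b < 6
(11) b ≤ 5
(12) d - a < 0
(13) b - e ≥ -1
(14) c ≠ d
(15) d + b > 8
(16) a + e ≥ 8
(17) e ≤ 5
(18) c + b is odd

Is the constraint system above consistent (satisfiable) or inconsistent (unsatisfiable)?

Setting (a, b, c, d, e) = (7, 5, 4, 6, 3) satisfies everything: constraint 5: d - a = -1; constraint 8: c + a = 11, and the others follow.

Satisfiable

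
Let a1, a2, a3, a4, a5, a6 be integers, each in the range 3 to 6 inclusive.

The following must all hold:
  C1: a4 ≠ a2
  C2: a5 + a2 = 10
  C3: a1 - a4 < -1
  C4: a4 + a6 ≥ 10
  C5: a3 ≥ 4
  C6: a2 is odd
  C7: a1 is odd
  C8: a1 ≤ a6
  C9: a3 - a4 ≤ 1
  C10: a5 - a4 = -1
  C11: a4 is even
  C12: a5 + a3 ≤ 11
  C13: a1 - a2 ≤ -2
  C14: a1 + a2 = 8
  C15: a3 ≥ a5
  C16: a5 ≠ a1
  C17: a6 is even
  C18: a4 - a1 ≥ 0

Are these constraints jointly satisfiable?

Satisfiable

Take a1 = 3, a2 = 5, a3 = 5, a4 = 6, a5 = 5, a6 = 6. Then constraint 2: a5 + a2 = 10; constraint 3: a1 - a4 = -3, and every other listed constraint is also met.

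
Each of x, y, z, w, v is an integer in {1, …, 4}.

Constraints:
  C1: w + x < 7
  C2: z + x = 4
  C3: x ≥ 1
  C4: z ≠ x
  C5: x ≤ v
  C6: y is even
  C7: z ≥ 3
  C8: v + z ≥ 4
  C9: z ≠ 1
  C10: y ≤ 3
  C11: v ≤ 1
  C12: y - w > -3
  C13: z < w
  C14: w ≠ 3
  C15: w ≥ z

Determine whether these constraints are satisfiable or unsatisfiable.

The assignment x = 1, y = 2, z = 3, w = 4, v = 1 works:
  constraint 1 holds since w + x = 5.
  constraint 2 holds since z + x = 4.
The rest check out directly.

Satisfiable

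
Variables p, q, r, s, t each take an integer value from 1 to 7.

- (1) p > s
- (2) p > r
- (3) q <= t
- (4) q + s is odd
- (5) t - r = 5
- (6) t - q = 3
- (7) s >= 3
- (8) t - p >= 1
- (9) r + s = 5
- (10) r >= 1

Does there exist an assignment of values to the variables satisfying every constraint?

Satisfiable

Setting (p, q, r, s, t) = (6, 4, 2, 3, 7) satisfies everything: constraint 5: t - r = 5; constraint 6: t - q = 3, and the others follow.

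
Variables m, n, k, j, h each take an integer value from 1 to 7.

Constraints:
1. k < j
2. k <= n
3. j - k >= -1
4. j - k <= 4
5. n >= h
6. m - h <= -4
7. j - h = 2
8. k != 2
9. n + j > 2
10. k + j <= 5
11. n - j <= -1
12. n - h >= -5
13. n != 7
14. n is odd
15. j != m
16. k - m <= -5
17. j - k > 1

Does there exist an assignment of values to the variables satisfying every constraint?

Constraints 4, 6, 11, 12, and 16 give n − h ≥ -5, h − m ≥ 4, m − k ≥ 5, k − j ≥ -4, j − n ≥ 1.
Adding all 5 inequalities: the left sides telescope to 0, and the right sides sum to (-5) + 4 + 5 + (-4) + 1 = 1. So 0 ≥ 1, which is false.

Unsatisfiable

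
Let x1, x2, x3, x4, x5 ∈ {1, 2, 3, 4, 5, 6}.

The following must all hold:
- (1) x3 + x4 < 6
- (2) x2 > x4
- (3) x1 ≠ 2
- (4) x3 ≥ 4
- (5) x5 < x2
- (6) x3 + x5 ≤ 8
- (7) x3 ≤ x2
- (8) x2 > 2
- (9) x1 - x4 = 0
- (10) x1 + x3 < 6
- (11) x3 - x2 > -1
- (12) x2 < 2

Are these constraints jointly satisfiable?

From constraints 4 and 7: x2 ≥ x3 and x3 ≥ 4, so x2 ≥ 4. From constraint 12: x2 ≤ 1. But 1 < 4, so no value of x2 works.

Unsatisfiable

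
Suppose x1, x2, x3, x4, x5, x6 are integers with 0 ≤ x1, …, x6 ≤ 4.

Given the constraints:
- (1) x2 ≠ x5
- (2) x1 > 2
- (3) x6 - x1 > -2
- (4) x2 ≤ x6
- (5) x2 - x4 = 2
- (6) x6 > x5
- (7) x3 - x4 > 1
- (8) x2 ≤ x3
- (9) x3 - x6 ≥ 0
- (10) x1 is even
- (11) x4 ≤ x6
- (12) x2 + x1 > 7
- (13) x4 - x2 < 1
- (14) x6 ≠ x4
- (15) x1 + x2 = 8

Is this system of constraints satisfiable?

Satisfiable

One satisfying assignment is x1 = 4, x2 = 4, x3 = 4, x4 = 2, x5 = 1, x6 = 4.
For the less obvious constraints — constraint 3: x6 - x1 = 0; constraint 5: x2 - x4 = 2 — and the others hold by inspection.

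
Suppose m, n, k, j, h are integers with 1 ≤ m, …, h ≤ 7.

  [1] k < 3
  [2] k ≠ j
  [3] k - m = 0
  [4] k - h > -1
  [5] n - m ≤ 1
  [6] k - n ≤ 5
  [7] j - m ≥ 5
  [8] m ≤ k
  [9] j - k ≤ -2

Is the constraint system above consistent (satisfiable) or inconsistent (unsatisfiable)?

Constraints 5, 6, 7, and 9 give j − m ≥ 5, m − n ≥ -1, n − k ≥ -5, k − j ≥ 2.
Adding all 4 inequalities: the left sides telescope to 0, and the right sides sum to 5 + (-1) + (-5) + 2 = 1. So 0 ≥ 1, which is false.

Unsatisfiable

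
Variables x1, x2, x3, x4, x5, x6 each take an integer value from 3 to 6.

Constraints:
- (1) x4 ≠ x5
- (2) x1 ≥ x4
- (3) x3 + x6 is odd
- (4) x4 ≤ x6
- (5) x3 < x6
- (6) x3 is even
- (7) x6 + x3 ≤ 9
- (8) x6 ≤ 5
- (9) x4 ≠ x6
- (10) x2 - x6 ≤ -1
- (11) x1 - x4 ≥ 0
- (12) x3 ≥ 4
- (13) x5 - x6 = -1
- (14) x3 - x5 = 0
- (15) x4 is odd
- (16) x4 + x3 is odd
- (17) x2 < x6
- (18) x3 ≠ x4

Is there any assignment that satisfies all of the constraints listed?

Satisfiable

Setting (x1, x2, x3, x4, x5, x6) = (4, 4, 4, 3, 4, 5) satisfies everything: constraint 7: x6 + x3 = 9; constraint 10: x2 - x6 = -1; constraint 11: x1 - x4 = 1, and the others follow.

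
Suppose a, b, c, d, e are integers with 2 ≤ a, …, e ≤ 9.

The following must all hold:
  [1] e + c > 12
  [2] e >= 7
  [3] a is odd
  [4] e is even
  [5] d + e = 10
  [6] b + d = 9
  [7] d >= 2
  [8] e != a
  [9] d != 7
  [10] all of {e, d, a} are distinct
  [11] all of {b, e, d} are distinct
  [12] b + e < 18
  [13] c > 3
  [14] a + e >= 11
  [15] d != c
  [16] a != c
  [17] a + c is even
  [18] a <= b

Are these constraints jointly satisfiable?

Satisfiable

One satisfying assignment is a = 3, b = 7, c = 5, d = 2, e = 8.
For the less obvious constraints — constraint 1: e + c = 13; constraint 5: d + e = 10; constraint 6: b + d = 9 — and the others hold by inspection.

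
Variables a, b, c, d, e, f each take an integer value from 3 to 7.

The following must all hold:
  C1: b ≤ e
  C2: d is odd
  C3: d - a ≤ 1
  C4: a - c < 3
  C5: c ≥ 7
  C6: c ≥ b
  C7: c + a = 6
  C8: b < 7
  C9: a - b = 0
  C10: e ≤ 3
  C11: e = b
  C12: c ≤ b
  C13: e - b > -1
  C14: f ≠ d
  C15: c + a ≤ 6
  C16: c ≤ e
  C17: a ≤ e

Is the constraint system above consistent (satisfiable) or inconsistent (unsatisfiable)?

Unsatisfiable

From constraints 5 and 12: b ≥ c and c ≥ 7, so b ≥ 7. From constraints 1 and 10: b ≤ e and e ≤ 3, so b ≤ 3. But 3 < 7, so no value of b works.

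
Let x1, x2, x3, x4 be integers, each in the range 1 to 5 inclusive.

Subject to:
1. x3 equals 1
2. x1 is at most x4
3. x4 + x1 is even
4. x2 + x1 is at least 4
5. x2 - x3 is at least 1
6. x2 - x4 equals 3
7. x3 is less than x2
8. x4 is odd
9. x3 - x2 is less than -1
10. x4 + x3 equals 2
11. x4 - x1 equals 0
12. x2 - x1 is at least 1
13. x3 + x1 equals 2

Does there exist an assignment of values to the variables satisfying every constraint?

Satisfiable

Try x1 = 1, x2 = 4, x3 = 1, x4 = 1.
Check constraint 4: x2 + x1 = 5; constraint 5: x2 - x3 = 3; constraint 6: x2 - x4 = 3. The remaining constraints are straightforward to verify.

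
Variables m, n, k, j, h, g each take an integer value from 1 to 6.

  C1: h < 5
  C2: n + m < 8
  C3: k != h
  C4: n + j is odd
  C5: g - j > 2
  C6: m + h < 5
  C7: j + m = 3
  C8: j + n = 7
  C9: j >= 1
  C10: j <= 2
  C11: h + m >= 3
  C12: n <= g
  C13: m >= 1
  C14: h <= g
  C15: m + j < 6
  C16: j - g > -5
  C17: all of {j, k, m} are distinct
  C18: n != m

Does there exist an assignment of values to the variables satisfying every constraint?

One satisfying assignment is m = 1, n = 5, k = 3, j = 2, h = 2, g = 6.
For the less obvious constraints — constraint 2: n + m = 6; constraint 5: g - j = 4 — and the others hold by inspection.

Satisfiable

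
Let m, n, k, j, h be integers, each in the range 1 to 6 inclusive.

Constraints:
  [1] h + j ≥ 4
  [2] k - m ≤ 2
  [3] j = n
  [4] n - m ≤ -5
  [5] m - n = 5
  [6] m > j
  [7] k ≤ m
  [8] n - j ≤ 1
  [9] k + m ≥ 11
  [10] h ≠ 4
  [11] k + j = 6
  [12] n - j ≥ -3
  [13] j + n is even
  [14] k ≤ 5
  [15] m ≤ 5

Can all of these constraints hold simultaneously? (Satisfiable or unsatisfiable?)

Unsatisfiable

From constraint 14: k ≤ 5. From constraint 15: m ≤ 5. Hence k + m ≤ 10. But constraint 9 requires k + m ≥ 11, and 11 > 10. Contradiction.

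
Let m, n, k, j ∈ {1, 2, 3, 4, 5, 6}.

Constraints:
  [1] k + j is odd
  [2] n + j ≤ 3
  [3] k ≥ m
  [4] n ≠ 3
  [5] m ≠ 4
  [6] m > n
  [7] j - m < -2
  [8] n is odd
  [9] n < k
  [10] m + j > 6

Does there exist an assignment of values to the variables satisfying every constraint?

Setting (m, n, k, j) = (6, 1, 6, 1) satisfies everything: constraint 2: n + j = 2; constraint 7: j - m = -5, and the others follow.

Satisfiable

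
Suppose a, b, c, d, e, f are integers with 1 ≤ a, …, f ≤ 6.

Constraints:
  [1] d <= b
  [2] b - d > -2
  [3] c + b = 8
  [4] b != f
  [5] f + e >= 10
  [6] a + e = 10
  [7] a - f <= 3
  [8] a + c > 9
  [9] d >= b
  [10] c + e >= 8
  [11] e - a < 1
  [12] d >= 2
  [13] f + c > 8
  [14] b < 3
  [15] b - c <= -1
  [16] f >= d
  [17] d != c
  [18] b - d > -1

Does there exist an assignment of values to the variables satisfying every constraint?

Satisfiable

Try a = 5, b = 2, c = 6, d = 2, e = 5, f = 5.
Check constraint 2: b - d = 0; constraint 3: c + b = 8; constraint 5: f + e = 10. The remaining constraints are straightforward to verify.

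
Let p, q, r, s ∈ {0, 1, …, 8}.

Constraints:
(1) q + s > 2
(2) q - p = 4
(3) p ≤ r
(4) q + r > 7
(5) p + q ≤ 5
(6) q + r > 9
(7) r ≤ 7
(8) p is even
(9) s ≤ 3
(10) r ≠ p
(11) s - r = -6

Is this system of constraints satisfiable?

Satisfiable

Take p = 0, q = 4, r = 6, s = 0. Then constraint 1: q + s = 4; constraint 2: q - p = 4; constraint 4: q + r = 10, and every other listed constraint is also met.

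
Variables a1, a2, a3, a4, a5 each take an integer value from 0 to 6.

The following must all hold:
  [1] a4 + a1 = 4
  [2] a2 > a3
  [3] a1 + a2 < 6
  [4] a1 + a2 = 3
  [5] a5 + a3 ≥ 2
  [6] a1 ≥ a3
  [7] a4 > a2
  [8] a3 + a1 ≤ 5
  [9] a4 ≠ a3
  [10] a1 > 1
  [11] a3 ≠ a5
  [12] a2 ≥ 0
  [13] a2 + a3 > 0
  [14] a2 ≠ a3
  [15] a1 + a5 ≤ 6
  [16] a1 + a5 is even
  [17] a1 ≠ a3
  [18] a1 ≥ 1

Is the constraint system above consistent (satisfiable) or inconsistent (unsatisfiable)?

Try a1 = 2, a2 = 1, a3 = 0, a4 = 2, a5 = 2.
Check constraint 1: a4 + a1 = 4; constraint 3: a1 + a2 = 3. The remaining constraints are straightforward to verify.

Satisfiable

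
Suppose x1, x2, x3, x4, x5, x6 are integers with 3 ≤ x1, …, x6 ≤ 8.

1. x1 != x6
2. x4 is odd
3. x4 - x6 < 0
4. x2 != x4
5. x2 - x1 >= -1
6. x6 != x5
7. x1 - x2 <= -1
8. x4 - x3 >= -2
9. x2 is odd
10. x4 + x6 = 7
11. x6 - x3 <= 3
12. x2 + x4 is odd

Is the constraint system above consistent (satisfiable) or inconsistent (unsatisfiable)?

Constraint 9 makes x2 odd and constraint 2 makes x4 odd, so x2 + x4 must be even. Constraint 12 says x2 + x4 is odd — contradiction.

Unsatisfiable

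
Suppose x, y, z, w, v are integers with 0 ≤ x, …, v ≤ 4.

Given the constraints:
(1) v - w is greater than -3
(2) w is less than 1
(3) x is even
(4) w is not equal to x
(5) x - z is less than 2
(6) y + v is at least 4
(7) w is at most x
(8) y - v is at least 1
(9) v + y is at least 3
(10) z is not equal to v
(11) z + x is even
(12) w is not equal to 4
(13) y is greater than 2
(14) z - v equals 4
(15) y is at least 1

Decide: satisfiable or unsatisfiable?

Try x = 4, y = 4, z = 4, w = 0, v = 0.
Check constraint 1: v - w = 0; constraint 5: x - z = 0. The remaining constraints are straightforward to verify.

Satisfiable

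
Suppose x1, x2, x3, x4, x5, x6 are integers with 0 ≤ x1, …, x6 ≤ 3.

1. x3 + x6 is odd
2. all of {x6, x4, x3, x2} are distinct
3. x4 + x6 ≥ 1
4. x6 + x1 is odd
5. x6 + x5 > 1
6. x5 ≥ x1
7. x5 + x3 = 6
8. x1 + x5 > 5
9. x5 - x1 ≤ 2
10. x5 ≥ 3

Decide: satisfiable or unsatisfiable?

Satisfiable

Setting (x1, x2, x3, x4, x5, x6) = (3, 2, 3, 1, 3, 0) satisfies everything: constraint 3: x4 + x6 = 1; constraint 5: x6 + x5 = 3; constraint 7: x5 + x3 = 6, and the others follow.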